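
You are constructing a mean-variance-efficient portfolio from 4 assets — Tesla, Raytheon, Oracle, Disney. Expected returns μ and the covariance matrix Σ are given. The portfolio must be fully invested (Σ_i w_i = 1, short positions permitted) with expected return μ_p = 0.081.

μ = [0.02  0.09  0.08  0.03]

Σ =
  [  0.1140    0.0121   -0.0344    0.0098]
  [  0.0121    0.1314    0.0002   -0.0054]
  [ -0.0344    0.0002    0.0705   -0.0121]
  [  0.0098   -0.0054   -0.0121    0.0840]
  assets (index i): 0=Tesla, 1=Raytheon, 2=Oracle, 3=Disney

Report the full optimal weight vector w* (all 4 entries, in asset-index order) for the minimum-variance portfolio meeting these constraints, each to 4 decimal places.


0.0071  0.3718  0.5753  0.0458

p=Σ⁻¹μ = [0.5024  0.6592  1.4729  0.5531]
q=Σ⁻¹𝟙 = [13.8783  6.8759  23.3553  14.0919]
a=μᵀp=0.203800  b=𝟙ᵀp=3.187583  c=𝟙ᵀq=58.201459  D=ac−b²=1.700789
λ₁=(c·0.081−b)/D = (58.201459·0.081−3.187583)/1.700789 = 0.897663
λ₂=(a−b·0.081)/D = (0.203800−3.187583·0.081)/1.700789 = -0.031982
w* = 0.897663·p + -0.031982·q:
  w_0 = 0.897663·0.5024 + -0.031982·13.8783 = 0.0071  (Tesla)
  w_1 = 0.897663·0.6592 + -0.031982·6.8759 = 0.3718  (Raytheon)
  w_2 = 0.897663·1.4729 + -0.031982·23.3553 = 0.5753  (Oracle)
  w_3 = 0.897663·0.5531 + -0.031982·14.0919 = 0.0458  (Disney)
Σw_i=1.0000  μᵀw=0.0810
σ²=wᵀΣw=λ₁·μ_p+λ₂ = 0.897663·0.081 + -0.031982 = 0.040729 ≈ 0.0407


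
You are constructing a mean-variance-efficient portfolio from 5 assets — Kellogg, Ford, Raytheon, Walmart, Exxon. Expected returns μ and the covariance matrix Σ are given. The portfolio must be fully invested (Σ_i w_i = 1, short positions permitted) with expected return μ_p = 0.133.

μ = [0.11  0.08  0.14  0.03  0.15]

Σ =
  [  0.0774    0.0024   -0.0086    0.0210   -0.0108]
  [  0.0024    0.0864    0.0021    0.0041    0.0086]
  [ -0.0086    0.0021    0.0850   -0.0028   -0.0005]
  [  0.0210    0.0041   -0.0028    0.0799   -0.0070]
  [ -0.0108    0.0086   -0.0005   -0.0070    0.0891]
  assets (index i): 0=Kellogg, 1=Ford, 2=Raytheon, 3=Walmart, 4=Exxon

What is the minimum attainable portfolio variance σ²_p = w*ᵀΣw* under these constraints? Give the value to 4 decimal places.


x=Σ⁻¹μ = [1.8413  0.6409  1.8313  0.0859  1.8619]
y=Σ⁻¹𝟙 = [13.1371  9.1282  13.2791  10.1820  12.8091]
a=μᵀx=0.792048  b=𝟙ᵀx=6.261236  c=𝟙ᵀy=58.535505  D=ac−b²=7.159874
λ₁=(c·0.133−b)/D = (58.535505·0.133−6.261236)/7.159874 = 0.212851
λ₂=(a−b·0.133)/D = (0.792048−6.261236·0.133)/7.159874 = -0.005684
w* = 0.212851·x + -0.005684·y:
  w_0 = 0.212851·1.8413 + -0.005684·13.1371 = 0.3172  (Kellogg)
  w_1 = 0.212851·0.6409 + -0.005684·9.1282 = 0.0845  (Ford)
  w_2 = 0.212851·1.8313 + -0.005684·13.2791 = 0.3143  (Raytheon)
  w_3 = 0.212851·0.0859 + -0.005684·10.1820 = -0.0396  (Walmart)
  w_4 = 0.212851·1.8619 + -0.005684·12.8091 = 0.3235  (Exxon)
Σw_i=1.0000  μᵀw=0.1330
σ²=wᵀΣw=λ₁·μ_p+λ₂ = 0.212851·0.133 + -0.005684 = 0.022625 ≈ 0.0226

0.0226


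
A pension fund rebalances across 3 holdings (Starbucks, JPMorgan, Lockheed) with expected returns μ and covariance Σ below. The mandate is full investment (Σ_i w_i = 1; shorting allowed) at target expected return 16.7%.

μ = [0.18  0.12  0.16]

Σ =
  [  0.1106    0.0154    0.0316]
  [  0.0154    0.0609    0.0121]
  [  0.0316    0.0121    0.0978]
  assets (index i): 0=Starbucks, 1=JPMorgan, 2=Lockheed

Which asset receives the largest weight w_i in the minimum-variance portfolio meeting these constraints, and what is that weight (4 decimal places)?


Starbucks (0.5355)

p=Σ⁻¹μ = [1.1095  1.4722  1.0953]
q=Σ⁻¹𝟙 = [5.1687  13.7516  6.8535]
a=μᵀp=0.551640  b=𝟙ᵀp=3.677120  c=𝟙ᵀq=25.773829  D=ac−b²=0.696670
λ₁=(c·0.167−b)/D = (25.773829·0.167−3.677120)/0.696670 = 0.900153
λ₂=(a−b·0.167)/D = (0.551640−3.677120·0.167)/0.696670 = -0.089625
w* = 0.900153·p + -0.089625·q:
  w_0 = 0.900153·1.1095 + -0.089625·5.1687 = 0.5355  (Starbucks)
  w_1 = 0.900153·1.4722 + -0.089625·13.7516 = 0.0928  (JPMorgan)
  w_2 = 0.900153·1.0953 + -0.089625·6.8535 = 0.3717  (Lockheed)
Σw_i=1.0000  μᵀw=0.1670
σ²=wᵀΣw=λ₁·μ_p+λ₂ = 0.900153·0.167 + -0.089625 = 0.060701 ≈ 0.0607


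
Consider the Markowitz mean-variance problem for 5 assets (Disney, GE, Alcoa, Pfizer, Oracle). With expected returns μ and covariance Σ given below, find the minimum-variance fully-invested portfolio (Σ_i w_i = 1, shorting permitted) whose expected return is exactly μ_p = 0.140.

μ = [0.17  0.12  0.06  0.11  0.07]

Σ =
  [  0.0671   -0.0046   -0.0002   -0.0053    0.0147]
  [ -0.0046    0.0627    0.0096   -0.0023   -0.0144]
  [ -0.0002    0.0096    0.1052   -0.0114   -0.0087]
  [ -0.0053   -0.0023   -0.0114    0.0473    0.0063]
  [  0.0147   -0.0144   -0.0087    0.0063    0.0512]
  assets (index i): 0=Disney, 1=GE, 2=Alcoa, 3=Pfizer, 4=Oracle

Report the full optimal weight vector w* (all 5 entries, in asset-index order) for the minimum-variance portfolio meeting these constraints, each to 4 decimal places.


0.4403  0.2624  0.0118  0.3241  -0.0386

p=Σ⁻¹μ = [2.6885  2.3367  0.7496  2.7829  1.0374]
q=Σ⁻¹𝟙 = [13.7495  20.7157  11.9195  23.8316  20.5029]
a=μᵀp=1.161166  b=𝟙ᵀp=9.595145  c=𝟙ᵀq=90.719202  D=ac−b²=13.273254
λ₁=(c·0.140−b)/D = (90.719202·0.140−9.595145)/13.273254 = 0.233970
λ₂=(a−b·0.140)/D = (1.161166−9.595145·0.140)/13.273254 = -0.013723
w* = 0.233970·p + -0.013723·q:
  w_0 = 0.233970·2.6885 + -0.013723·13.7495 = 0.4403  (Disney)
  w_1 = 0.233970·2.3367 + -0.013723·20.7157 = 0.2624  (GE)
  w_2 = 0.233970·0.7496 + -0.013723·11.9195 = 0.0118  (Alcoa)
  w_3 = 0.233970·2.7829 + -0.013723·23.8316 = 0.3241  (Pfizer)
  w_4 = 0.233970·1.0374 + -0.013723·20.5029 = -0.0386  (Oracle)
Σw_i=1.0000  μᵀw=0.1400
σ²=wᵀΣw=λ₁·μ_p+λ₂ = 0.233970·0.140 + -0.013723 = 0.019032 ≈ 0.0190


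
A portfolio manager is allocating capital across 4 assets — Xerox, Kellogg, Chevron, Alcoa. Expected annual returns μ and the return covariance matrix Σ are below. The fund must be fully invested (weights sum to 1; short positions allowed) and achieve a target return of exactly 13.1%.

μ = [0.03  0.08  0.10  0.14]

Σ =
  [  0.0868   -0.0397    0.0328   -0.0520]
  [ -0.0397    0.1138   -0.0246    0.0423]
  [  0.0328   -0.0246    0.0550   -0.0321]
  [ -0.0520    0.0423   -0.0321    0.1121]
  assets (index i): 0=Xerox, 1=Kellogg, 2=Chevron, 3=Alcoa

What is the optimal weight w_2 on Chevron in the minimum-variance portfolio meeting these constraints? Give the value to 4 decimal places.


0.7131

x=Σ⁻¹μ = [0.9522  0.8454  2.9163  2.2067]
y=Σ⁻¹𝟙 = [20.9946  13.6852  23.6036  20.2543]
a=μᵀx=0.696766  b=𝟙ᵀx=6.920617  c=𝟙ᵀy=78.537682  D=ac−b²=6.827473
λ₁=(c·0.131−b)/D = (78.537682·0.131−6.920617)/6.827473 = 0.493275
λ₂=(a−b·0.131)/D = (0.696766−6.920617·0.131)/6.827473 = -0.030734
w* = 0.493275·x + -0.030734·y:
  w_0 = 0.493275·0.9522 + -0.030734·20.9946 = -0.1755  (Xerox)
  w_1 = 0.493275·0.8454 + -0.030734·13.6852 = -0.0036  (Kellogg)
  w_2 = 0.493275·2.9163 + -0.030734·23.6036 = 0.7131  (Chevron)
  w_3 = 0.493275·2.2067 + -0.030734·20.2543 = 0.4660  (Alcoa)
Σw_i=1.0000  μᵀw=0.1310
σ²=wᵀΣw=λ₁·μ_p+λ₂ = 0.493275·0.131 + -0.030734 = 0.033885 ≈ 0.0339


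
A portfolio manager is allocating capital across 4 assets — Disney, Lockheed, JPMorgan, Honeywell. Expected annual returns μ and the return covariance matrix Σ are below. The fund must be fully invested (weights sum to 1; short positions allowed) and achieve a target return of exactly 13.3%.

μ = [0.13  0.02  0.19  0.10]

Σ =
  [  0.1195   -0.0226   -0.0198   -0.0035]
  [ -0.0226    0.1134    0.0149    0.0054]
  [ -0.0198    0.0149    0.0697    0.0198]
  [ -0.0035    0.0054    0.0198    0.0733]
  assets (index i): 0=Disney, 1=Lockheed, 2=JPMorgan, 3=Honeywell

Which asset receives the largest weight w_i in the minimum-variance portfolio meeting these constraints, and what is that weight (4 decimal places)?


u=Σ⁻¹μ = [1.6161  0.0756  2.9905  0.6281]
v=Σ⁻¹𝟙 = [12.5601  9.1205  13.1170  10.0272]
a=μᵀu=0.842594  b=𝟙ᵀu=5.310181  c=𝟙ᵀv=44.824877  D=ac−b²=9.571144
λ₁=(c·0.133−b)/D = (44.824877·0.133−5.310181)/9.571144 = 0.068072
λ₂=(a−b·0.133)/D = (0.842594−5.310181·0.133)/9.571144 = 0.014245
w* = 0.068072·u + 0.014245·v:
  w_0 = 0.068072·1.6161 + 0.014245·12.5601 = 0.2889  (Disney)
  w_1 = 0.068072·0.0756 + 0.014245·9.1205 = 0.1351  (Lockheed)
  w_2 = 0.068072·2.9905 + 0.014245·13.1170 = 0.3904  (JPMorgan)
  w_3 = 0.068072·0.6281 + 0.014245·10.0272 = 0.1856  (Honeywell)
Σw_i=1.0000  μᵀw=0.1330
σ²=wᵀΣw=λ₁·μ_p+λ₂ = 0.068072·0.133 + 0.014245 = 0.023298 ≈ 0.0233

JPMorgan (0.3904)


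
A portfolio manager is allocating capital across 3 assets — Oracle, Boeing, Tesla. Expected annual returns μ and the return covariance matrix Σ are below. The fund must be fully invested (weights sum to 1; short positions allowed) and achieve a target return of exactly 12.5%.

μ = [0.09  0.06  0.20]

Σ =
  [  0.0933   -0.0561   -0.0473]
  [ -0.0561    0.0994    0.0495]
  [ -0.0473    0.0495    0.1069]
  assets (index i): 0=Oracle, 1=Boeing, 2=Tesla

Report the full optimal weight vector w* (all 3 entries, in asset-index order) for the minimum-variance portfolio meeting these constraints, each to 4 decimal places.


x=Σ⁻¹μ = [2.8716  0.8577  2.7444]
y=Σ⁻¹𝟙 = [29.4776  20.2018  13.0430]
a=μᵀx=0.858784  b=𝟙ᵀx=6.473695  c=𝟙ᵀy=62.722428  D=ac−b²=11.956294
λ₁=(c·0.125−b)/D = (62.722428·0.125−6.473695)/11.956294 = 0.114300
λ₂=(a−b·0.125)/D = (0.858784−6.473695·0.125)/11.956294 = 0.004146
w* = 0.114300·x + 0.004146·y:
  w_0 = 0.114300·2.8716 + 0.004146·29.4776 = 0.4504  (Oracle)
  w_1 = 0.114300·0.8577 + 0.004146·20.2018 = 0.1818  (Boeing)
  w_2 = 0.114300·2.7444 + 0.004146·13.0430 = 0.3678  (Tesla)
Σw_i=1.0000  μᵀw=0.1250
σ²=wᵀΣw=λ₁·μ_p+λ₂ = 0.114300·0.125 + 0.004146 = 0.018434 ≈ 0.0184

0.4504  0.1818  0.3678


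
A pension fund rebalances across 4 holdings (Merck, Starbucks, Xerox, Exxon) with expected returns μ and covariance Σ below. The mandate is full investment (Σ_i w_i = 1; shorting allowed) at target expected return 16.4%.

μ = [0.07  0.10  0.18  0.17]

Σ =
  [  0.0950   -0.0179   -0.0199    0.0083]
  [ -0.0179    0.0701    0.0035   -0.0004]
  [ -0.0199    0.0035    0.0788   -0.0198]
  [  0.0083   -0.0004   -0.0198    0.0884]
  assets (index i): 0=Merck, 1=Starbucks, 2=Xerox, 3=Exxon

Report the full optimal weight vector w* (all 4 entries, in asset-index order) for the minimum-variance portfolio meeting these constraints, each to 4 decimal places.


x=Σ⁻¹μ = [1.5059  1.6646  3.2215  2.5108]
y=Σ⁻¹𝟙 = [16.7342  17.6355  19.7100  14.2355]
a=μᵀx=1.278576  b=𝟙ᵀx=8.902789  c=𝟙ᵀy=68.315290  D=ac−b²=8.086666
λ₁=(c·0.164−b)/D = (68.315290·0.164−8.902789)/8.086666 = 0.284532
λ₂=(a−b·0.164)/D = (1.278576−8.902789·0.164)/8.086666 = -0.022442
w* = 0.284532·x + -0.022442·y:
  w_0 = 0.284532·1.5059 + -0.022442·16.7342 = 0.0529  (Merck)
  w_1 = 0.284532·1.6646 + -0.022442·17.6355 = 0.0778  (Starbucks)
  w_2 = 0.284532·3.2215 + -0.022442·19.7100 = 0.4743  (Xerox)
  w_3 = 0.284532·2.5108 + -0.022442·14.2355 = 0.3949  (Exxon)
Σw_i=1.0000  μᵀw=0.1640
σ²=wᵀΣw=λ₁·μ_p+λ₂ = 0.284532·0.164 + -0.022442 = 0.024221 ≈ 0.0242

0.0529  0.0778  0.4743  0.3949


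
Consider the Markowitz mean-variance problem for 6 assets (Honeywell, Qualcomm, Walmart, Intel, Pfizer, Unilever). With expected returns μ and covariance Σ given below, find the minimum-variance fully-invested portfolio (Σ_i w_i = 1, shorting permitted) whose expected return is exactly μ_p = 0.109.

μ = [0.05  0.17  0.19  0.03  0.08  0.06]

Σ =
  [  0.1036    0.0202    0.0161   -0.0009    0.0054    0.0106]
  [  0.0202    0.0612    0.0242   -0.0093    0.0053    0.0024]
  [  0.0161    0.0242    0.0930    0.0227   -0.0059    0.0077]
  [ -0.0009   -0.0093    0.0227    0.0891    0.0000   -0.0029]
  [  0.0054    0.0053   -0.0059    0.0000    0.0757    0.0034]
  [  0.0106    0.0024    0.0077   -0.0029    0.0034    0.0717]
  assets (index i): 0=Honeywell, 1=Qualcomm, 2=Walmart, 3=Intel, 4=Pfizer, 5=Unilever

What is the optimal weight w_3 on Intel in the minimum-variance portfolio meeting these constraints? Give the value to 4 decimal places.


u=Σ⁻¹μ = [-0.2913  2.2076  1.4825  0.2062  1.0113  0.6072]
v=Σ⁻¹𝟙 = [4.6928  14.0041  2.9811  12.3771  11.5695  12.4163]
a=μᵀu=0.765934  b=𝟙ᵀu=5.223598  c=𝟙ᵀv=58.040887  D=ac−b²=17.169535
λ₁=(c·0.109−b)/D = (58.040887·0.109−5.223598)/17.169535 = 0.064233
λ₂=(a−b·0.109)/D = (0.765934−5.223598·0.109)/17.169535 = 0.011448
w* = 0.064233·u + 0.011448·v:
  w_0 = 0.064233·-0.2913 + 0.011448·4.6928 = 0.0350  (Honeywell)
  w_1 = 0.064233·2.2076 + 0.011448·14.0041 = 0.3021  (Qualcomm)
  w_2 = 0.064233·1.4825 + 0.011448·2.9811 = 0.1294  (Walmart)
  w_3 = 0.064233·0.2062 + 0.011448·12.3771 = 0.1549  (Intel)
  w_4 = 0.064233·1.0113 + 0.011448·11.5695 = 0.1974  (Pfizer)
  w_5 = 0.064233·0.6072 + 0.011448·12.4163 = 0.1811  (Unilever)
Σw_i=1.0000  μᵀw=0.1090
σ²=wᵀΣw=λ₁·μ_p+λ₂ = 0.064233·0.109 + 0.011448 = 0.018450 ≈ 0.0184

0.1549


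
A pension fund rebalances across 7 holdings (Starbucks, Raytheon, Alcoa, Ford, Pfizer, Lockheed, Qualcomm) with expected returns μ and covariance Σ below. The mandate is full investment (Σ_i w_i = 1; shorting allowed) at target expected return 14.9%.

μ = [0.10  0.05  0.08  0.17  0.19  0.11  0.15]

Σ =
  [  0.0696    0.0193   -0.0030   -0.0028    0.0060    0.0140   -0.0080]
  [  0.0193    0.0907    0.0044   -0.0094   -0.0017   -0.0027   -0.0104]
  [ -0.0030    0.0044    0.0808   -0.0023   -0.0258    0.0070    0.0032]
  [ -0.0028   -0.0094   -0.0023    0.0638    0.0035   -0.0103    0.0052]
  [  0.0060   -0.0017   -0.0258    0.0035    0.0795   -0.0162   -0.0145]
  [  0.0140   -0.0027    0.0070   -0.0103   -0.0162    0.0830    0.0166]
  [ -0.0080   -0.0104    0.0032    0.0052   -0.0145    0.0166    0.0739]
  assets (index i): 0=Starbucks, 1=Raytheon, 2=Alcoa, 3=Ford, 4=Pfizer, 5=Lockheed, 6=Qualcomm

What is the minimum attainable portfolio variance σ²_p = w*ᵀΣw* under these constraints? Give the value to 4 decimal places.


0.0117

p=Σ⁻¹μ = [1.0178  0.9102  1.9772  2.7847  3.6031  1.5984  2.3344]
q=Σ⁻¹𝟙 = [9.6757  12.5953  18.0724  18.1355  22.6882  12.8070  15.8680]
a=μᵀp=1.989452  b=𝟙ᵀp=14.225861  c=𝟙ᵀq=109.841854  D=ac−b²=16.149976
λ₁=(c·0.149−b)/D = (109.841854·0.149−14.225861)/16.149976 = 0.132544
λ₂=(a−b·0.149)/D = (1.989452−14.225861·0.149)/16.149976 = -0.008062
w* = 0.132544·p + -0.008062·q:
  w_0 = 0.132544·1.0178 + -0.008062·9.6757 = 0.0569  (Starbucks)
  w_1 = 0.132544·0.9102 + -0.008062·12.5953 = 0.0191  (Raytheon)
  w_2 = 0.132544·1.9772 + -0.008062·18.0724 = 0.1164  (Alcoa)
  w_3 = 0.132544·2.7847 + -0.008062·18.1355 = 0.2229  (Ford)
  w_4 = 0.132544·3.6031 + -0.008062·22.6882 = 0.2947  (Pfizer)
  w_5 = 0.132544·1.5984 + -0.008062·12.8070 = 0.1086  (Lockheed)
  w_6 = 0.132544·2.3344 + -0.008062·15.8680 = 0.1815  (Qualcomm)
Σw_i=1.0000  μᵀw=0.1490
σ²=wᵀΣw=λ₁·μ_p+λ₂ = 0.132544·0.149 + -0.008062 = 0.011687 ≈ 0.0117


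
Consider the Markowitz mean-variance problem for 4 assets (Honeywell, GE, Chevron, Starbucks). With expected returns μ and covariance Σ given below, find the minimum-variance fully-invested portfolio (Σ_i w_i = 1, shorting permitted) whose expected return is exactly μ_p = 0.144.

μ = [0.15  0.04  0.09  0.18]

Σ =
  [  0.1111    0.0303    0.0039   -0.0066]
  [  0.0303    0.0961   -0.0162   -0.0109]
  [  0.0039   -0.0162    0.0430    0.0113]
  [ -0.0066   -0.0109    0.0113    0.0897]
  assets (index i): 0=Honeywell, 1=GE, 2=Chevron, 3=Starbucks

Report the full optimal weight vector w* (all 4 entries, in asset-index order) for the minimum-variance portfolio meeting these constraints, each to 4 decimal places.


x=Σ⁻¹μ = [1.2666  0.5183  1.6600  1.9537]
y=Σ⁻¹𝟙 = [4.7845  14.3483  25.5945  10.0196]
a=μᵀx=0.711792  b=𝟙ᵀx=5.398634  c=𝟙ᵀy=54.746863  D=ac−b²=9.823140
λ₁=(c·0.144−b)/D = (54.746863·0.144−5.398634)/9.823140 = 0.252965
λ₂=(a−b·0.144)/D = (0.711792−5.398634·0.144)/9.823140 = -0.006679
w* = 0.252965·x + -0.006679·y:
  w_0 = 0.252965·1.2666 + -0.006679·4.7845 = 0.2884  (Honeywell)
  w_1 = 0.252965·0.5183 + -0.006679·14.3483 = 0.0353  (GE)
  w_2 = 0.252965·1.6600 + -0.006679·25.5945 = 0.2490  (Chevron)
  w_3 = 0.252965·1.9537 + -0.006679·10.0196 = 0.4273  (Starbucks)
Σw_i=1.0000  μᵀw=0.1440
σ²=wᵀΣw=λ₁·μ_p+λ₂ = 0.252965·0.144 + -0.006679 = 0.029748 ≈ 0.0297

0.2884  0.0353  0.2490  0.4273


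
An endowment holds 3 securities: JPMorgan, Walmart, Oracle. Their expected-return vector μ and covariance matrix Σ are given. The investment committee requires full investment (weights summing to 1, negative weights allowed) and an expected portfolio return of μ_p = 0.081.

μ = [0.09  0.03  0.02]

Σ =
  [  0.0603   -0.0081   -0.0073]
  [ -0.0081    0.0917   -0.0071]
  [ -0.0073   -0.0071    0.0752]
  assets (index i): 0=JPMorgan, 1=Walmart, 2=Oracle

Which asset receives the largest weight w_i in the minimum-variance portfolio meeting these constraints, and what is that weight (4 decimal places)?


JPMorgan (0.8553)

p=Σ⁻¹μ = [1.6176  0.5065  0.4708]
q=Σ⁻¹𝟙 = [20.4748  13.9995  16.6072]
a=μᵀp=0.170192  b=𝟙ᵀp=2.594860  c=𝟙ᵀq=51.081518  D=ac−b²=1.960364
λ₁=(c·0.081−b)/D = (51.081518·0.081−2.594860)/1.960364 = 0.786968
λ₂=(a−b·0.081)/D = (0.170192−2.594860·0.081)/1.960364 = -0.020400
w* = 0.786968·p + -0.020400·q:
  w_0 = 0.786968·1.6176 + -0.020400·20.4748 = 0.8553  (JPMorgan)
  w_1 = 0.786968·0.5065 + -0.020400·13.9995 = 0.1130  (Walmart)
  w_2 = 0.786968·0.4708 + -0.020400·16.6072 = 0.0317  (Oracle)
Σw_i=1.0000  μᵀw=0.0810
σ²=wᵀΣw=λ₁·μ_p+λ₂ = 0.786968·0.081 + -0.020400 = 0.043344 ≈ 0.0433


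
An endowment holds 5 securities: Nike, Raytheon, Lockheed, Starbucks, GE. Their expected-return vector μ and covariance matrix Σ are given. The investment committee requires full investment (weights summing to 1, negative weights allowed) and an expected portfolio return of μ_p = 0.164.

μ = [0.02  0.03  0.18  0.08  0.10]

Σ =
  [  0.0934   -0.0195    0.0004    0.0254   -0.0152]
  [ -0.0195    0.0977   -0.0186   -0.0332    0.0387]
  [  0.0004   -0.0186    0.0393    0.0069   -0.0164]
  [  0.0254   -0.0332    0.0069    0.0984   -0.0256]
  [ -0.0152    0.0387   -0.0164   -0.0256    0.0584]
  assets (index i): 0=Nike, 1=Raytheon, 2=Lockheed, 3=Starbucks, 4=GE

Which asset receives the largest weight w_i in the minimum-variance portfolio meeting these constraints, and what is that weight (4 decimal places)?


x=Σ⁻¹μ = [0.5417  0.5539  6.1933  1.4277  3.8514]
y=Σ⁻¹𝟙 = [14.0238  14.6985  41.8929  16.3612  29.9695]
a=μᵀx=1.641599  b=𝟙ᵀx=12.568003  c=𝟙ᵀy=116.945979  D=ac−b²=34.023668
λ₁=(c·0.164−b)/D = (116.945979·0.164−12.568003)/34.023668 = 0.194310
λ₂=(a−b·0.164)/D = (1.641599−12.568003·0.164)/34.023668 = -0.012331
w* = 0.194310·x + -0.012331·y:
  w_0 = 0.194310·0.5417 + -0.012331·14.0238 = -0.0677  (Nike)
  w_1 = 0.194310·0.5539 + -0.012331·14.6985 = -0.0736  (Raytheon)
  w_2 = 0.194310·6.1933 + -0.012331·41.8929 = 0.6868  (Lockheed)
  w_3 = 0.194310·1.4277 + -0.012331·16.3612 = 0.0757  (Starbucks)
  w_4 = 0.194310·3.8514 + -0.012331·29.9695 = 0.3788  (GE)
Σw_i=1.0000  μᵀw=0.1640
σ²=wᵀΣw=λ₁·μ_p+λ₂ = 0.194310·0.164 + -0.012331 = 0.019536 ≈ 0.0195

Lockheed (0.6868)


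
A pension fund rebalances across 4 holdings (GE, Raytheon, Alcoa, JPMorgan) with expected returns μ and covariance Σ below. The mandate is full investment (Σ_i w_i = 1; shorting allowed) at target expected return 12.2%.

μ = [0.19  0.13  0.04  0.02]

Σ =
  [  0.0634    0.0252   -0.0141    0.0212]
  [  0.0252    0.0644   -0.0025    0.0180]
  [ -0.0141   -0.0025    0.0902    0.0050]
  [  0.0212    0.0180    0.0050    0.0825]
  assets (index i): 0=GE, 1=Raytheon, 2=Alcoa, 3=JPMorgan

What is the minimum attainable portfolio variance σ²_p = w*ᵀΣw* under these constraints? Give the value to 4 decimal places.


0.0253

x=Σ⁻¹μ = [3.0672  1.0934  1.0001  -0.8449]
y=Σ⁻¹𝟙 = [12.9880  9.2841  13.0433  5.9676]
a=μᵀx=0.748012  b=𝟙ᵀx=4.315731  c=𝟙ᵀy=41.282914  D=ac−b²=12.254566
λ₁=(c·0.122−b)/D = (41.282914·0.122−4.315731)/12.254566 = 0.058818
λ₂=(a−b·0.122)/D = (0.748012−4.315731·0.122)/12.254566 = 0.018074
w* = 0.058818·x + 0.018074·y:
  w_0 = 0.058818·3.0672 + 0.018074·12.9880 = 0.4152  (GE)
  w_1 = 0.058818·1.0934 + 0.018074·9.2841 = 0.2321  (Raytheon)
  w_2 = 0.058818·1.0001 + 0.018074·13.0433 = 0.2946  (Alcoa)
  w_3 = 0.058818·-0.8449 + 0.018074·5.9676 = 0.0582  (JPMorgan)
Σw_i=1.0000  μᵀw=0.1220
σ²=wᵀΣw=λ₁·μ_p+λ₂ = 0.058818·0.122 + 0.018074 = 0.025250 ≈ 0.0253


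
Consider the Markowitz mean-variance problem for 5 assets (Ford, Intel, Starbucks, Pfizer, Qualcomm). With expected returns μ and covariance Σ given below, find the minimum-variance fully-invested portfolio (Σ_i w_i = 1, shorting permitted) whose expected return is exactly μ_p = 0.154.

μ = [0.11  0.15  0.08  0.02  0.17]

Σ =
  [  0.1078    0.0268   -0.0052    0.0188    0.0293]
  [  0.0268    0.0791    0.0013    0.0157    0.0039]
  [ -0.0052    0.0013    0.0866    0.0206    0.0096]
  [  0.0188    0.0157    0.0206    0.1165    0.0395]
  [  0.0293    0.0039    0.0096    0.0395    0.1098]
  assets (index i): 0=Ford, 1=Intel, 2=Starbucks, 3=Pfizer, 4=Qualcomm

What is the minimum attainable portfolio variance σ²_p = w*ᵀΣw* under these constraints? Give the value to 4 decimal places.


g=Σ⁻¹μ = [0.3086  1.8641  0.9355  -0.8446  1.6218]
h=Σ⁻¹𝟙 = [5.3884  9.8421  10.4803  2.6917  5.4353]
a=μᵀg=0.647205  b=𝟙ᵀg=3.885306  c=𝟙ᵀh=33.837882  D=ac−b²=6.804431
λ₁=(c·0.154−b)/D = (33.837882·0.154−3.885306)/6.804431 = 0.194833
λ₂=(a−b·0.154)/D = (0.647205−3.885306·0.154)/6.804431 = 0.007182
w* = 0.194833·g + 0.007182·h:
  w_0 = 0.194833·0.3086 + 0.007182·5.3884 = 0.0988  (Ford)
  w_1 = 0.194833·1.8641 + 0.007182·9.8421 = 0.4339  (Intel)
  w_2 = 0.194833·0.9355 + 0.007182·10.4803 = 0.2575  (Starbucks)
  w_3 = 0.194833·-0.8446 + 0.007182·2.6917 = -0.1452  (Pfizer)
  w_4 = 0.194833·1.6218 + 0.007182·5.4353 = 0.3550  (Qualcomm)
Σw_i=1.0000  μᵀw=0.1540
σ²=wᵀΣw=λ₁·μ_p+λ₂ = 0.194833·0.154 + 0.007182 = 0.037186 ≈ 0.0372

0.0372


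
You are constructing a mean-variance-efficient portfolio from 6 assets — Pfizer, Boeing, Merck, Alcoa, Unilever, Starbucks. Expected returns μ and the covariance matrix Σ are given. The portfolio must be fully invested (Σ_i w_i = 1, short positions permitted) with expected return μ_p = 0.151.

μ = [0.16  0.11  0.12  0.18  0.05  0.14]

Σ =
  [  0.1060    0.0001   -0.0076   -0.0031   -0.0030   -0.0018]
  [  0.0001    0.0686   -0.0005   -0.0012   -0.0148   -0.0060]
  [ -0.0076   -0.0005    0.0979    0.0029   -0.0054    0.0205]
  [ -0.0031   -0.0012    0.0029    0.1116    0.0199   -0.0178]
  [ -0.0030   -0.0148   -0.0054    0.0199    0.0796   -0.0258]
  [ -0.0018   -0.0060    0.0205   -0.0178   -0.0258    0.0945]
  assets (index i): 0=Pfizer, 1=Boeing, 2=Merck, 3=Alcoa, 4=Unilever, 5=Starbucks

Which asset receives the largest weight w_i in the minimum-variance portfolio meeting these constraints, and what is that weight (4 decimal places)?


u=Σ⁻¹μ = [1.7030  2.1329  0.9425  1.7509  1.4156  2.1612]
v=Σ⁻¹𝟙 = [11.1562  20.8511  8.4140  8.3303  21.0564  17.6109]
a=μᵀu=1.308710  b=𝟙ᵀu=10.106099  c=𝟙ᵀv=87.418995  D=ac−b²=12.272834
λ₁=(c·0.151−b)/D = (87.418995·0.151−10.106099)/12.272834 = 0.252115
λ₂=(a−b·0.151)/D = (1.308710−10.106099·0.151)/12.272834 = -0.017707
w* = 0.252115·u + -0.017707·v:
  w_0 = 0.252115·1.7030 + -0.017707·11.1562 = 0.2318  (Pfizer)
  w_1 = 0.252115·2.1329 + -0.017707·20.8511 = 0.1685  (Boeing)
  w_2 = 0.252115·0.9425 + -0.017707·8.4140 = 0.0886  (Merck)
  w_3 = 0.252115·1.7509 + -0.017707·8.3303 = 0.2939  (Alcoa)
  w_4 = 0.252115·1.4156 + -0.017707·21.0564 = -0.0159  (Unilever)
  w_5 = 0.252115·2.1612 + -0.017707·17.6109 = 0.2330  (Starbucks)
Σw_i=1.0000  μᵀw=0.1510
σ²=wᵀΣw=λ₁·μ_p+λ₂ = 0.252115·0.151 + -0.017707 = 0.020363 ≈ 0.0204

Alcoa (0.2939)


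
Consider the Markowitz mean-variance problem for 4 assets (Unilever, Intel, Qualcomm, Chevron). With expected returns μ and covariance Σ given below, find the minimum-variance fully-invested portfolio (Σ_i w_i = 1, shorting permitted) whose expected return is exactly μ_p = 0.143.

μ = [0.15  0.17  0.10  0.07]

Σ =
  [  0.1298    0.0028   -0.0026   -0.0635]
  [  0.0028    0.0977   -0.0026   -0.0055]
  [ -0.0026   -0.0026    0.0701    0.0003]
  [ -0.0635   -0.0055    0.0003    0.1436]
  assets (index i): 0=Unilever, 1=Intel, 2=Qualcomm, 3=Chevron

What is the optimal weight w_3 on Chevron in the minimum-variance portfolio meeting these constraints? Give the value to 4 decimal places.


0.1057

g=Σ⁻¹μ = [1.8101  1.8057  1.5549  1.3538]
h=Σ⁻¹𝟙 = [14.5059  10.9980  15.1523  13.7679]
a=μᵀg=0.828745  b=𝟙ᵀg=6.524522  c=𝟙ᵀh=54.424063  D=ac−b²=2.534294
λ₁=(c·0.143−b)/D = (54.424063·0.143−6.524522)/2.534294 = 0.496438
λ₂=(a−b·0.143)/D = (0.828745−6.524522·0.143)/2.534294 = -0.041140
w* = 0.496438·g + -0.041140·h:
  w_0 = 0.496438·1.8101 + -0.041140·14.5059 = 0.3018  (Unilever)
  w_1 = 0.496438·1.8057 + -0.041140·10.9980 = 0.4440  (Intel)
  w_2 = 0.496438·1.5549 + -0.041140·15.1523 = 0.1485  (Qualcomm)
  w_3 = 0.496438·1.3538 + -0.041140·13.7679 = 0.1057  (Chevron)
Σw_i=1.0000  μᵀw=0.1430
σ²=wᵀΣw=λ₁·μ_p+λ₂ = 0.496438·0.143 + -0.041140 = 0.029850 ≈ 0.0299


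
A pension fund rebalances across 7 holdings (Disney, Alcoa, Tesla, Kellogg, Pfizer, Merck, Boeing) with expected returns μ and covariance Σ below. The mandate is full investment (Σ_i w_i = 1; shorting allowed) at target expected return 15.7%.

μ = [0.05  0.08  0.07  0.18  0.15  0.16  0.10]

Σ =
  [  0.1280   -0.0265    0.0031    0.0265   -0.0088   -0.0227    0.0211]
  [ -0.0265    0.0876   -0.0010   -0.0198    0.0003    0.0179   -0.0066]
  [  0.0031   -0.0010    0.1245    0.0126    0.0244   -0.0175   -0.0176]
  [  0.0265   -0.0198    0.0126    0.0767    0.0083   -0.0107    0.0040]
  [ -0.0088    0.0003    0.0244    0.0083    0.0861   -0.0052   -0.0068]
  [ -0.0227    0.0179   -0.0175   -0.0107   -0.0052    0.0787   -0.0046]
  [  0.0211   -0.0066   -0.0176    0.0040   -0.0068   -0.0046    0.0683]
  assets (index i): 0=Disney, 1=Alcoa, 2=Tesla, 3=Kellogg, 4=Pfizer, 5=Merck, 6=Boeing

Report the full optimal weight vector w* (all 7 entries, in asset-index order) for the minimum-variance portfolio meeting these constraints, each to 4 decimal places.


-0.0431  0.0534  -0.0014  0.3533  0.1968  0.2960  0.1449

u=Σ⁻¹μ = [0.3756  1.2101  0.5976  2.5137  1.6620  2.5564  1.8095]
v=Σ⁻¹𝟙 = [9.0734  14.7852  9.3876  12.5240  11.0395  17.4874  17.2294]
a=μᵀu=1.449139  b=𝟙ᵀu=10.724789  c=𝟙ᵀv=91.526539  D=ac−b²=17.613554
λ₁=(c·0.157−b)/D = (91.526539·0.157−10.724789)/17.613554 = 0.206936
λ₂=(a−b·0.157)/D = (1.449139−10.724789·0.157)/17.613554 = -0.013322
w* = 0.206936·u + -0.013322·v:
  w_0 = 0.206936·0.3756 + -0.013322·9.0734 = -0.0431  (Disney)
  w_1 = 0.206936·1.2101 + -0.013322·14.7852 = 0.0534  (Alcoa)
  w_2 = 0.206936·0.5976 + -0.013322·9.3876 = -0.0014  (Tesla)
  w_3 = 0.206936·2.5137 + -0.013322·12.5240 = 0.3533  (Kellogg)
  w_4 = 0.206936·1.6620 + -0.013322·11.0395 = 0.1968  (Pfizer)
  w_5 = 0.206936·2.5564 + -0.013322·17.4874 = 0.2960  (Merck)
  w_6 = 0.206936·1.8095 + -0.013322·17.2294 = 0.1449  (Boeing)
Σw_i=1.0000  μᵀw=0.1570
σ²=wᵀΣw=λ₁·μ_p+λ₂ = 0.206936·0.157 + -0.013322 = 0.019167 ≈ 0.0192


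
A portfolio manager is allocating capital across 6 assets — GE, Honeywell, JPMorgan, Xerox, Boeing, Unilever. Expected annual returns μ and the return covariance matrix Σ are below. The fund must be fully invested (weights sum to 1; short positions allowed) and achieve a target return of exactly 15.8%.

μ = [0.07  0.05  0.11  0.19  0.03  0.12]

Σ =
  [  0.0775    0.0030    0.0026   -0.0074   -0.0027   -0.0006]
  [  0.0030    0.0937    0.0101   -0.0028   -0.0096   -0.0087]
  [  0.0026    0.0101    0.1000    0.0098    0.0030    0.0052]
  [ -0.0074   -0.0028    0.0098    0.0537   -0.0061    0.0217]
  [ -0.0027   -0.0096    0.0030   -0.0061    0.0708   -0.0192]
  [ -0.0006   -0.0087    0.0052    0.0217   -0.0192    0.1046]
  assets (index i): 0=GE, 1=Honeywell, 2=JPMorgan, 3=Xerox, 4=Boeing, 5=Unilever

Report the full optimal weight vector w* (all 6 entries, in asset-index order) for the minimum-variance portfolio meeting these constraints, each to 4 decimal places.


u=Σ⁻¹μ = [1.2301  0.6988  0.5913  3.4909  1.0161  0.6453]
v=Σ⁻¹𝟙 = [14.7813  13.2707  5.2972  18.5147  20.6899  10.4422]
a=μᵀu=0.957274  b=𝟙ᵀu=7.672479  c=𝟙ᵀv=82.996094  D=ac−b²=20.583033
λ₁=(c·0.158−b)/D = (82.996094·0.158−7.672479)/20.583033 = 0.264339
λ₂=(a−b·0.158)/D = (0.957274−7.672479·0.158)/20.583033 = -0.012388
w* = 0.264339·u + -0.012388·v:
  w_0 = 0.264339·1.2301 + -0.012388·14.7813 = 0.1420  (GE)
  w_1 = 0.264339·0.6988 + -0.012388·13.2707 = 0.0203  (Honeywell)
  w_2 = 0.264339·0.5913 + -0.012388·5.2972 = 0.0907  (JPMorgan)
  w_3 = 0.264339·3.4909 + -0.012388·18.5147 = 0.6934  (Xerox)
  w_4 = 0.264339·1.0161 + -0.012388·20.6899 = 0.0123  (Boeing)
  w_5 = 0.264339·0.6453 + -0.012388·10.4422 = 0.0412  (Unilever)
Σw_i=1.0000  μᵀw=0.1580
σ²=wᵀΣw=λ₁·μ_p+λ₂ = 0.264339·0.158 + -0.012388 = 0.029378 ≈ 0.0294

0.1420  0.0203  0.0907  0.6934  0.0123  0.0412


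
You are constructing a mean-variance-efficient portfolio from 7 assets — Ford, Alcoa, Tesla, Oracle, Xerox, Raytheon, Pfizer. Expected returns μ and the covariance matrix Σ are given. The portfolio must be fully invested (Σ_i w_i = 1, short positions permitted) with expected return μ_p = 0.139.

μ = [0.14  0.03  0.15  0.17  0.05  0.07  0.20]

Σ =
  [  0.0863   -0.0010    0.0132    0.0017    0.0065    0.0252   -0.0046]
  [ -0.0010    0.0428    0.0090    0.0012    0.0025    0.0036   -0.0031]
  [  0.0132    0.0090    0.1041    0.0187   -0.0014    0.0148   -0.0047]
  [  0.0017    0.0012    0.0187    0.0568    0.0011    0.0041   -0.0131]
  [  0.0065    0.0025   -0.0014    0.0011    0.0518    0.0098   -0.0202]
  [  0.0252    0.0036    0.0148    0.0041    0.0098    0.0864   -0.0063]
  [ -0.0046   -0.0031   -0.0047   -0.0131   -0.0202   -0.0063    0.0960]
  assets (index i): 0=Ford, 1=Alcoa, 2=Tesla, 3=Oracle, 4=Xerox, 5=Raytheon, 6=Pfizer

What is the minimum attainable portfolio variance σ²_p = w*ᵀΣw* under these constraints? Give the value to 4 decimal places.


0.0120

x=Σ⁻¹μ = [1.4438  0.5865  0.7565  3.3533  1.8853  0.0858  3.0684]
y=Σ⁻¹𝟙 = [8.6173  21.8681  3.5763  19.3979  23.4994  5.3842  19.6558]
a=μᵀx=1.617207  b=𝟙ᵀx=11.179579  c=𝟙ᵀy=101.999014  D=ac−b²=39.970542
λ₁=(c·0.139−b)/D = (101.999014·0.139−11.179579)/39.970542 = 0.075012
λ₂=(a−b·0.139)/D = (1.617207−11.179579·0.139)/39.970542 = 0.001582
w* = 0.075012·x + 0.001582·y:
  w_0 = 0.075012·1.4438 + 0.001582·8.6173 = 0.1219  (Ford)
  w_1 = 0.075012·0.5865 + 0.001582·21.8681 = 0.0786  (Alcoa)
  w_2 = 0.075012·0.7565 + 0.001582·3.5763 = 0.0624  (Tesla)
  w_3 = 0.075012·3.3533 + 0.001582·19.3979 = 0.2822  (Oracle)
  w_4 = 0.075012·1.8853 + 0.001582·23.4994 = 0.1786  (Xerox)
  w_5 = 0.075012·0.0858 + 0.001582·5.3842 = 0.0150  (Raytheon)
  w_6 = 0.075012·3.0684 + 0.001582·19.6558 = 0.2613  (Pfizer)
Σw_i=1.0000  μᵀw=0.1390
σ²=wᵀΣw=λ₁·μ_p+λ₂ = 0.075012·0.139 + 0.001582 = 0.012009 ≈ 0.0120


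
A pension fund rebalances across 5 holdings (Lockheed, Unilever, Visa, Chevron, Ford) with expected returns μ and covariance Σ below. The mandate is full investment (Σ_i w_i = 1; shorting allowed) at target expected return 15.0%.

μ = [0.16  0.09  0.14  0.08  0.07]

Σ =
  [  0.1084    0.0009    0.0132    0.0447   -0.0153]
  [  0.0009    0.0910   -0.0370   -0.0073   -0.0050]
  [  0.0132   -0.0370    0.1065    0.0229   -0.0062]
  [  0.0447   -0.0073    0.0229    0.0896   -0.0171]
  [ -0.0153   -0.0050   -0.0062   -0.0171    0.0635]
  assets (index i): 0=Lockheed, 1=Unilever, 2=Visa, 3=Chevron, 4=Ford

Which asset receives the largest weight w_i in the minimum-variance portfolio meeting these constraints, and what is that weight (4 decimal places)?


p=Σ⁻¹μ = [1.4032  1.8408  1.8388  0.2210  1.8245]
q=Σ⁻¹𝟙 = [6.3350  18.8090  14.2670  10.2589  22.9111]
a=μᵀp=0.793010  b=𝟙ᵀp=7.128275  c=𝟙ᵀq=72.580966  D=ac−b²=6.745128
λ₁=(c·0.150−b)/D = (72.580966·0.150−7.128275)/6.745128 = 0.557272
λ₂=(a−b·0.150)/D = (0.793010−7.128275·0.150)/6.745128 = -0.040953
w* = 0.557272·p + -0.040953·q:
  w_0 = 0.557272·1.4032 + -0.040953·6.3350 = 0.5225  (Lockheed)
  w_1 = 0.557272·1.8408 + -0.040953·18.8090 = 0.2555  (Unilever)
  w_2 = 0.557272·1.8388 + -0.040953·14.2670 = 0.4405  (Visa)
  w_3 = 0.557272·0.2210 + -0.040953·10.2589 = -0.2970  (Chevron)
  w_4 = 0.557272·1.8245 + -0.040953·22.9111 = 0.0784  (Ford)
Σw_i=1.0000  μᵀw=0.1500
σ²=wᵀΣw=λ₁·μ_p+λ₂ = 0.557272·0.150 + -0.040953 = 0.042638 ≈ 0.0426

Lockheed (0.5225)


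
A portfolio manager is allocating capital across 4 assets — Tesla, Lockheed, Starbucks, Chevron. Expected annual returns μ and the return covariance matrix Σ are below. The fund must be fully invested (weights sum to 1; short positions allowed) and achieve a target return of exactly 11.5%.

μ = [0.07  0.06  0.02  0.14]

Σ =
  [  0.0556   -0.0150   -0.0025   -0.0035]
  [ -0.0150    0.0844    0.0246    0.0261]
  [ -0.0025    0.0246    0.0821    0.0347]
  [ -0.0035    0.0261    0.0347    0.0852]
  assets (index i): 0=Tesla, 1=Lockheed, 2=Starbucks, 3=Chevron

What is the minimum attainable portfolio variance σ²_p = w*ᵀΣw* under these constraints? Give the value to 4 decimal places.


x=Σ⁻¹μ = [1.5085  0.6174  -0.6477  1.7798]
y=Σ⁻¹𝟙 = [21.8788  11.8549  6.6299  6.3041]
a=μᵀx=0.378857  b=𝟙ᵀx=3.257975  c=𝟙ᵀy=46.667651  D=ac−b²=7.065988
λ₁=(c·0.115−b)/D = (46.667651·0.115−3.257975)/7.065988 = 0.298444
λ₂=(a−b·0.115)/D = (0.378857−3.257975·0.115)/7.065988 = 0.000593
w* = 0.298444·x + 0.000593·y:
  w_0 = 0.298444·1.5085 + 0.000593·21.8788 = 0.4632  (Tesla)
  w_1 = 0.298444·0.6174 + 0.000593·11.8549 = 0.1913  (Lockheed)
  w_2 = 0.298444·-0.6477 + 0.000593·6.6299 = -0.1894  (Starbucks)
  w_3 = 0.298444·1.7798 + 0.000593·6.3041 = 0.5349  (Chevron)
Σw_i=1.0000  μᵀw=0.1150
σ²=wᵀΣw=λ₁·μ_p+λ₂ = 0.298444·0.115 + 0.000593 = 0.034914 ≈ 0.0349

0.0349


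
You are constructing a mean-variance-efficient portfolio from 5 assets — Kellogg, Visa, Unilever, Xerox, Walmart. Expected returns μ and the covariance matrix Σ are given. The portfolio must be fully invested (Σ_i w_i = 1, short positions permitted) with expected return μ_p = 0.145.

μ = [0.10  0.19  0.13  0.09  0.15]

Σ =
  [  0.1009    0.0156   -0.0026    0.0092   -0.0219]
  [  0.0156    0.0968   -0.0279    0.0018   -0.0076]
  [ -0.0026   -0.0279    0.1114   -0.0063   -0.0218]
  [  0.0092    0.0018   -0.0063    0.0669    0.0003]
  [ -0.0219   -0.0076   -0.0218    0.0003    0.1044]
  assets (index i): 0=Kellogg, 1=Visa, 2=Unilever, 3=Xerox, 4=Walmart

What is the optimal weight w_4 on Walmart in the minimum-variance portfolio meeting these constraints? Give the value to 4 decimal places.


0.2452

u=Σ⁻¹μ = [1.0289  2.6437  2.3871  1.3470  2.3396]
v=Σ⁻¹𝟙 = [10.2941  14.5402  16.8727  14.6568  16.2775]
a=μᵀu=1.387679  b=𝟙ᵀu=9.746241  c=𝟙ᵀv=72.641343  D=ac−b²=5.813678
λ₁=(c·0.145−b)/D = (72.641343·0.145−9.746241)/5.813678 = 0.135328
λ₂=(a−b·0.145)/D = (1.387679−9.746241·0.145)/5.813678 = -0.004391
w* = 0.135328·u + -0.004391·v:
  w_0 = 0.135328·1.0289 + -0.004391·10.2941 = 0.0940  (Kellogg)
  w_1 = 0.135328·2.6437 + -0.004391·14.5402 = 0.2939  (Visa)
  w_2 = 0.135328·2.3871 + -0.004391·16.8727 = 0.2490  (Unilever)
  w_3 = 0.135328·1.3470 + -0.004391·14.6568 = 0.1179  (Xerox)
  w_4 = 0.135328·2.3396 + -0.004391·16.2775 = 0.2452  (Walmart)
Σw_i=1.0000  μᵀw=0.1450
σ²=wᵀΣw=λ₁·μ_p+λ₂ = 0.135328·0.145 + -0.004391 = 0.015232 ≈ 0.0152


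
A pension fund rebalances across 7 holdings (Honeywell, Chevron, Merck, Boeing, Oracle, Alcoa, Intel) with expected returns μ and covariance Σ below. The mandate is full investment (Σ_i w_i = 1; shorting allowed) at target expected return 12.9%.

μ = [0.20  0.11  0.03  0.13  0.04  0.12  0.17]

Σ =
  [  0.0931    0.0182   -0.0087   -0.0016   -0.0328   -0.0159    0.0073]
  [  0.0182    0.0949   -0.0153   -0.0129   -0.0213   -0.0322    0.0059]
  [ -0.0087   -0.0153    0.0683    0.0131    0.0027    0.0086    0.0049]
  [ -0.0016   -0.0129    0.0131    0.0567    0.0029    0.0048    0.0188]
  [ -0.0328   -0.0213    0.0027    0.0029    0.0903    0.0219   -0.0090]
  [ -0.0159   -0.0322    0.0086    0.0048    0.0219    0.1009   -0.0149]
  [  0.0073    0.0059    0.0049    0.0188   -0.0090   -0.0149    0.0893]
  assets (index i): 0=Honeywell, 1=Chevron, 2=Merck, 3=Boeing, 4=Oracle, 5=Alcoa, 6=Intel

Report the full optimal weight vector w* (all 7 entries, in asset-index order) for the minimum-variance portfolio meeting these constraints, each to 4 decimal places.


p=Σ⁻¹μ = [2.5649  1.8905  0.3958  1.9246  1.4228  2.0019  1.6196]
q=Σ⁻¹𝟙 = [16.7119  20.1583  15.4256  14.0094  18.4067  14.3226  8.9493]
a=μᵀp=1.555479  b=𝟙ᵀp=11.820140  c=𝟙ᵀq=107.983788  D=ac−b²=28.250781
λ₁=(c·0.129−b)/D = (107.983788·0.129−11.820140)/28.250781 = 0.074680
λ₂=(a−b·0.129)/D = (1.555479−11.820140·0.129)/28.250781 = 0.001086
w* = 0.074680·p + 0.001086·q:
  w_0 = 0.074680·2.5649 + 0.001086·16.7119 = 0.2097  (Honeywell)
  w_1 = 0.074680·1.8905 + 0.001086·20.1583 = 0.1631  (Chevron)
  w_2 = 0.074680·0.3958 + 0.001086·15.4256 = 0.0463  (Merck)
  w_3 = 0.074680·1.9246 + 0.001086·14.0094 = 0.1589  (Boeing)
  w_4 = 0.074680·1.4228 + 0.001086·18.4067 = 0.1262  (Oracle)
  w_5 = 0.074680·2.0019 + 0.001086·14.3226 = 0.1651  (Alcoa)
  w_6 = 0.074680·1.6196 + 0.001086·8.9493 = 0.1307  (Intel)
Σw_i=1.0000  μᵀw=0.1290
σ²=wᵀΣw=λ₁·μ_p+λ₂ = 0.074680·0.129 + 0.001086 = 0.010720 ≈ 0.0107

0.2097  0.1631  0.0463  0.1589  0.1262  0.1651  0.1307


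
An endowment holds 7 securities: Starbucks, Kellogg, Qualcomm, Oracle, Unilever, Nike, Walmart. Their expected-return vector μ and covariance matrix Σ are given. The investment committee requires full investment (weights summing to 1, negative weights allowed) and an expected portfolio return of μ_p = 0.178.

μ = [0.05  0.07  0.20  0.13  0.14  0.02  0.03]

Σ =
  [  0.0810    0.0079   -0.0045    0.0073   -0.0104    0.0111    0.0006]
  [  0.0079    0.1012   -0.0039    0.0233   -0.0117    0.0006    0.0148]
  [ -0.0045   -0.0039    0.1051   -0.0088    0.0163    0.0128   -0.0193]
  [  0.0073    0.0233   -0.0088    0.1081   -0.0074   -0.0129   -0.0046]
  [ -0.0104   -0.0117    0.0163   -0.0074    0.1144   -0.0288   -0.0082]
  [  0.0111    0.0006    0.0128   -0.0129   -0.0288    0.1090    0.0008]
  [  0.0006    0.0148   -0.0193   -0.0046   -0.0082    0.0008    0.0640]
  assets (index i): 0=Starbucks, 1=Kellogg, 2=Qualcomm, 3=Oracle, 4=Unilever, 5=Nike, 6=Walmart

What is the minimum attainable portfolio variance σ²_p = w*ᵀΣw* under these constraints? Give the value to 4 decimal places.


p=Σ⁻¹μ = [0.6740  0.3512  2.0485  1.4367  1.3081  0.3787  1.2651]
q=Σ⁻¹𝟙 = [11.4684  5.3778  11.3178  11.4113  13.7964  11.4958  20.1310]
a=μᵀp=0.883403  b=𝟙ᵀp=7.462253  c=𝟙ᵀq=84.998696  D=ac−b²=19.402908
λ₁=(c·0.178−b)/D = (84.998696·0.178−7.462253)/19.402908 = 0.395173
λ₂=(a−b·0.178)/D = (0.883403−7.462253·0.178)/19.402908 = -0.022928
w* = 0.395173·p + -0.022928·q:
  w_0 = 0.395173·0.6740 + -0.022928·11.4684 = 0.0034  (Starbucks)
  w_1 = 0.395173·0.3512 + -0.022928·5.3778 = 0.0155  (Kellogg)
  w_2 = 0.395173·2.0485 + -0.022928·11.3178 = 0.5500  (Qualcomm)
  w_3 = 0.395173·1.4367 + -0.022928·11.4113 = 0.3061  (Oracle)
  w_4 = 0.395173·1.3081 + -0.022928·13.7964 = 0.2006  (Unilever)
  w_5 = 0.395173·0.3787 + -0.022928·11.4958 = -0.1139  (Nike)
  w_6 = 0.395173·1.2651 + -0.022928·20.1310 = 0.0384  (Walmart)
Σw_i=1.0000  μᵀw=0.1780
σ²=wᵀΣw=λ₁·μ_p+λ₂ = 0.395173·0.178 + -0.022928 = 0.047412 ≈ 0.0474

0.0474
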